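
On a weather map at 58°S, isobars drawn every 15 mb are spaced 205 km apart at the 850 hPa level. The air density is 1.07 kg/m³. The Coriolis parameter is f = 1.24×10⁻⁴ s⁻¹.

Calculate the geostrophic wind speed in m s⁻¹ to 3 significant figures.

55.1 m s⁻¹

Pressure gradient: |∂P/∂n| = 1500 Pa / 205000 m = 7.32×10⁻³ Pa/m
Geostrophic balance (pressure-gradient force = Coriolis force):
V_g = (1/(fρ)) |∂P/∂n| = 7.32×10⁻³ / (1.24×10⁻⁴ × 1.07) = 55.1 m/s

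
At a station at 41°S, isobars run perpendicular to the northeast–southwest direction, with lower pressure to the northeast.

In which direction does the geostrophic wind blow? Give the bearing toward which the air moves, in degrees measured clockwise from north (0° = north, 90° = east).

The pressure-gradient force points toward the northeast (bearing 045°).
Geostrophic balance: in the Southern Hemisphere the Coriolis force deflects motion to the left, so the geostrophic wind blows 90° to the left of the pressure-gradient force (low pressure on the right).
Rotating 045° by 90° counterclockwise gives 315° — the wind blows toward the northwest.

315°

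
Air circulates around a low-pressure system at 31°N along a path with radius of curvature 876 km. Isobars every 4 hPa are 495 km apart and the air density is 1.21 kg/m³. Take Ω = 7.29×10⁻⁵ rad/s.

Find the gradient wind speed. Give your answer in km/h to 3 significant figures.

Coriolis parameter at 31°N:
f = 2Ω sin φ = 2 × 7.29×10⁻⁵ × sin 31° = 7.51×10⁻⁵ s⁻¹
Pressure gradient: |∂P/∂n| = 400 Pa / 495000 m = 8.08×10⁻⁴ Pa/m
Geostrophic speed: V_g = |∂P/∂n|/(fρ) = 8.08×10⁻⁴/(7.51×10⁻⁵ × 1.21) = 8.89 m/s
Around a low, centrifugal force acts outward with Coriolis, so pressure-gradient force balances both:
(1/ρ)|∂P/∂n| = fV + V²/R  →  V² + fR·V − fR·V_g = 0
With fR = 7.51×10⁻⁵ × 876×10³ m = 65.8 m/s:
V = [−fR + √((fR)² + 4 fR V_g)]/2 = [−65.8 + √(65.8² + 4×65.8×8.89)]/2 = 7.94 m/s
Subgeostrophic (V < V_g = 8.89 m/s), as expected around a low.
Converting: 7.94 m/s × 3.6 = 28.6 km/h

28.6 km/h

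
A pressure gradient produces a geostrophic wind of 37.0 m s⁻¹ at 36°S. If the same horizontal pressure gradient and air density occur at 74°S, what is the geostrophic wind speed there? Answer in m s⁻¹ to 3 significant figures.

With the same pressure gradient and density, V_g ∝ 1/f ∝ 1/sin φ.
V₂ = V₁ · sin φ₁ / sin φ₂ = 37.0 × sin 36° / sin 74°
V₂ = 37.0 × 0.5878/0.9613 = 22.6 m s⁻¹

22.6 m s⁻¹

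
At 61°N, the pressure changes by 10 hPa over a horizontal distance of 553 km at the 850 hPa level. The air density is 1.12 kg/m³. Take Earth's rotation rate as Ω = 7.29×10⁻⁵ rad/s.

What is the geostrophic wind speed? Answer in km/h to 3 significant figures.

45.6 km/h

Coriolis parameter at 61°N:
f = 2Ω sin φ = 2 × 7.29×10⁻⁵ × sin 61° = 1.28×10⁻⁴ s⁻¹
Pressure gradient: |∂P/∂n| = 1000 Pa / 553000 m = 1.81×10⁻³ Pa/m
Geostrophic balance (pressure-gradient force = Coriolis force):
V_g = (1/(fρ)) |∂P/∂n| = 1.81×10⁻³ / (1.28×10⁻⁴ × 1.12) = 12.7 m/s
Converting: 12.7 m/s × 3.6 = 45.6 km/h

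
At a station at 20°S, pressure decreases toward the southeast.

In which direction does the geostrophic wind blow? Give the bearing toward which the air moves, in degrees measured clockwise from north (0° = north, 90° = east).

045°

The pressure-gradient force points toward the southeast (bearing 135°).
Geostrophic balance: in the Southern Hemisphere the Coriolis force deflects motion to the left, so the geostrophic wind blows 90° to the left of the pressure-gradient force (low pressure on the right).
Rotating 135° by 90° counterclockwise gives 045° — the wind blows toward the northeast.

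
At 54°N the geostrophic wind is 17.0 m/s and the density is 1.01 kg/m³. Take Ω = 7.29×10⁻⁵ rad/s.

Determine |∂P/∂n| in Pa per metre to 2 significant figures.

Coriolis parameter at 54°N:
f = 2Ω sin φ = 2 × 7.29×10⁻⁵ × sin 54° = 1.18×10⁻⁴ s⁻¹
Geostrophic balance rearranged: |∂P/∂n| = f ρ V_g
|∂P/∂n| = 1.18×10⁻⁴ × 1.01 × 17.0 = 2.03×10⁻³ Pa/m

2.0×10⁻³ Pa/m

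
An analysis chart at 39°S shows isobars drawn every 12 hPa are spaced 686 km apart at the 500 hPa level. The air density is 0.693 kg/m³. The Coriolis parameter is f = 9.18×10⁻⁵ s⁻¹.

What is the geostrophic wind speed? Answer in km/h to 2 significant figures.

99 km/h

Pressure gradient: |∂P/∂n| = 1200 Pa / 686000 m = 1.75×10⁻³ Pa/m
Geostrophic balance (pressure-gradient force = Coriolis force):
V_g = (1/(fρ)) |∂P/∂n| = 1.75×10⁻³ / (9.18×10⁻⁵ × 0.693) = 27.5 m/s
Converting: 27.5 m/s × 3.6 = 99 km/h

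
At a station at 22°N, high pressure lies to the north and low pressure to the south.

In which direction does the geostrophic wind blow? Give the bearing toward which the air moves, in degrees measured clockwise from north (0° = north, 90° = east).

The pressure-gradient force points toward the south (bearing 180°).
Geostrophic balance: in the Northern Hemisphere the Coriolis force deflects motion to the right, so the geostrophic wind blows 90° to the right of the pressure-gradient force (low pressure on the left).
Rotating 180° by 90° clockwise gives 270° — the wind blows toward the west.

270°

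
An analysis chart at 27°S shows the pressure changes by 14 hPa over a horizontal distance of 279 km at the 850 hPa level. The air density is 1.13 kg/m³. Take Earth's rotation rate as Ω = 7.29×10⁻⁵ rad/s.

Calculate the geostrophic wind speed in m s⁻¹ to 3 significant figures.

67.1 m s⁻¹

Coriolis parameter at 27°S:
f = 2Ω sin φ = 2 × 7.29×10⁻⁵ × sin 27° = 6.62×10⁻⁵ s⁻¹
Pressure gradient: |∂P/∂n| = 1400 Pa / 279000 m = 5.02×10⁻³ Pa/m
Geostrophic balance (pressure-gradient force = Coriolis force):
V_g = (1/(fρ)) |∂P/∂n| = 5.02×10⁻³ / (6.62×10⁻⁵ × 1.13) = 67.1 m/s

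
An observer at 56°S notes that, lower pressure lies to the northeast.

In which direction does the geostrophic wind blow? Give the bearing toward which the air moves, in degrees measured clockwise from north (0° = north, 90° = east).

315°

The pressure-gradient force points toward the northeast (bearing 045°).
Geostrophic balance: in the Southern Hemisphere the Coriolis force deflects motion to the left, so the geostrophic wind blows 90° to the left of the pressure-gradient force (low pressure on the right).
Rotating 045° by 90° counterclockwise gives 315° — the wind blows toward the northwest.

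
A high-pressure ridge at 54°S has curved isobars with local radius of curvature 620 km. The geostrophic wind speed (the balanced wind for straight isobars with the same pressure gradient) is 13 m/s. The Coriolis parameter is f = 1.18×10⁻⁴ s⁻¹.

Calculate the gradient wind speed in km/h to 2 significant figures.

61 km/h

Around a high, pressure-gradient force acts outward with centrifugal, so Coriolis balances both:
fV = (1/ρ)|∂P/∂n| + V²/R  →  V² − fR·V + fR·V_g = 0
With fR = 1.18×10⁻⁴ × 620×10³ m = 73.2 m/s:
V = [fR − √((fR)² − 4 fR V_g)]/2 = [73.2 − √(73.2² − 4×73.2×13)]/2 = 16.9 m/s
Supergeostrophic (V > V_g = 13 m/s), as expected around a high.
Converting: 16.9 m/s × 3.6 = 61 km/h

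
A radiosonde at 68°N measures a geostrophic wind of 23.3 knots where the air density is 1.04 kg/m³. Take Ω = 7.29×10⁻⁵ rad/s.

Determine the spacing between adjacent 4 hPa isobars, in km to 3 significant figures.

237 km

Coriolis parameter at 68°N:
f = 2Ω sin φ = 2 × 7.29×10⁻⁵ × sin 68° = 1.35×10⁻⁴ s⁻¹
Wind speed in SI: 23.3 knots = 12.0 m/s
Geostrophic balance rearranged: |∂P/∂n| = f ρ V_g
|∂P/∂n| = 1.35×10⁻⁴ × 1.04 × 12.0 = 1.69×10⁻³ Pa/m
Isobar spacing: Δn = ΔP/|∂P/∂n| = 400 Pa / 1.69×10⁻³ Pa/m = 237361 m ≈ 237 km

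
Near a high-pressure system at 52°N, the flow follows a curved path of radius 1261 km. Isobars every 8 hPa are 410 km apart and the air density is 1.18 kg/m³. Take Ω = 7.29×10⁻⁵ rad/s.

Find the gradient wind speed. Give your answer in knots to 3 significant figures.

Coriolis parameter at 52°N:
f = 2Ω sin φ = 2 × 7.29×10⁻⁵ × sin 52° = 1.15×10⁻⁴ s⁻¹
Pressure gradient: |∂P/∂n| = 800 Pa / 410000 m = 1.95×10⁻³ Pa/m
Geostrophic speed: V_g = |∂P/∂n|/(fρ) = 1.95×10⁻³/(1.15×10⁻⁴ × 1.18) = 14.4 m/s
Around a high, pressure-gradient force acts outward with centrifugal, so Coriolis balances both:
fV = (1/ρ)|∂P/∂n| + V²/R  →  V² − fR·V + fR·V_g = 0
With fR = 1.15×10⁻⁴ × 1261×10³ m = 145 m/s:
V = [fR − √((fR)² − 4 fR V_g)]/2 = [145 − √(145² − 4×145×14.4)]/2 = 16.2 m/s
Supergeostrophic (V > V_g = 14.4 m/s), as expected around a high.
Converting: 16.2 m/s × 1.944 = 31.5 knots

31.5 knots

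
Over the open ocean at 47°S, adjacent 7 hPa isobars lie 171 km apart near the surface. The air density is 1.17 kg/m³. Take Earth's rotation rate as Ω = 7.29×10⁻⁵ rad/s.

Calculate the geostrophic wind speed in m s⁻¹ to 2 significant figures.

Coriolis parameter at 47°S:
f = 2Ω sin φ = 2 × 7.29×10⁻⁵ × sin 47° = 1.07×10⁻⁴ s⁻¹
Pressure gradient: |∂P/∂n| = 700 Pa / 171000 m = 4.09×10⁻³ Pa/m
Geostrophic balance (pressure-gradient force = Coriolis force):
V_g = (1/(fρ)) |∂P/∂n| = 4.09×10⁻³ / (1.07×10⁻⁴ × 1.17) = 32.8 m/s

33 m s⁻¹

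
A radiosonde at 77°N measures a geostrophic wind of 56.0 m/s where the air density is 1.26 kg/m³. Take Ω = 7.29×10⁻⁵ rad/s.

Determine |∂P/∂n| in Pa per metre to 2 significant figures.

1.0×10⁻² Pa/m

Coriolis parameter at 77°N:
f = 2Ω sin φ = 2 × 7.29×10⁻⁵ × sin 77° = 1.42×10⁻⁴ s⁻¹
Geostrophic balance rearranged: |∂P/∂n| = f ρ V_g
|∂P/∂n| = 1.42×10⁻⁴ × 1.26 × 56.0 = 1.00×10⁻² Pa/m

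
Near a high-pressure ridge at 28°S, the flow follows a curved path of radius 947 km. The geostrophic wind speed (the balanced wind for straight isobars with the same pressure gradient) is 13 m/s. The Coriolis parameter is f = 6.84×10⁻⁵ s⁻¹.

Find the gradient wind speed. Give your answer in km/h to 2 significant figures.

65 km/h

Around a high, pressure-gradient force acts outward with centrifugal, so Coriolis balances both:
fV = (1/ρ)|∂P/∂n| + V²/R  →  V² − fR·V + fR·V_g = 0
With fR = 6.84×10⁻⁵ × 947×10³ m = 64.8 m/s:
V = [fR − √((fR)² − 4 fR V_g)]/2 = [64.8 − √(64.8² − 4×64.8×13)]/2 = 18 m/s
Supergeostrophic (V > V_g = 13 m/s), as expected around a high.
Converting: 18 m/s × 3.6 = 65 km/h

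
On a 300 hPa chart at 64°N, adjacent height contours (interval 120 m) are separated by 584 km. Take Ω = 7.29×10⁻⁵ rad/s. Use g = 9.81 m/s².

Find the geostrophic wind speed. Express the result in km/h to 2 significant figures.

55 km/h

Coriolis parameter at 64°N:
f = 2Ω sin φ = 2 × 7.29×10⁻⁵ × sin 64° = 1.31×10⁻⁴ s⁻¹
Height gradient: |∂Z/∂n| = 120 m / 584000 m = 2.05×10⁻⁴
On a pressure surface, geostrophic balance gives V_g = (g/f)|∂Z/∂n|:
V_g = 9.81 × 2.05×10⁻⁴ / 1.31×10⁻⁴ = 15.4 m/s
Converting: 15.4 m/s × 3.6 = 55 km/h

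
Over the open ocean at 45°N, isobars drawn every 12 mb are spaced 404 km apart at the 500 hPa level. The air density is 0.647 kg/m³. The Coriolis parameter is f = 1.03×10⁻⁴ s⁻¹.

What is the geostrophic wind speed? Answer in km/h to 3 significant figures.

Pressure gradient: |∂P/∂n| = 1200 Pa / 404000 m = 2.97×10⁻³ Pa/m
Geostrophic balance (pressure-gradient force = Coriolis force):
V_g = (1/(fρ)) |∂P/∂n| = 2.97×10⁻³ / (1.03×10⁻⁴ × 0.647) = 44.6 m/s
Converting: 44.6 m/s × 3.6 = 160 km/h

160 km/h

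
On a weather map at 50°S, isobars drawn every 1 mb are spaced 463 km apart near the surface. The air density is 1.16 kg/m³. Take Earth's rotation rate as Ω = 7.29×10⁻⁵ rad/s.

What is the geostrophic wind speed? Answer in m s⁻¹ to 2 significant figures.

1.7 m s⁻¹

Coriolis parameter at 50°S:
f = 2Ω sin φ = 2 × 7.29×10⁻⁵ × sin 50° = 1.12×10⁻⁴ s⁻¹
Pressure gradient: |∂P/∂n| = 100 Pa / 463000 m = 2.16×10⁻⁴ Pa/m
Geostrophic balance (pressure-gradient force = Coriolis force):
V_g = (1/(fρ)) |∂P/∂n| = 2.16×10⁻⁴ / (1.12×10⁻⁴ × 1.16) = 1.67 m/s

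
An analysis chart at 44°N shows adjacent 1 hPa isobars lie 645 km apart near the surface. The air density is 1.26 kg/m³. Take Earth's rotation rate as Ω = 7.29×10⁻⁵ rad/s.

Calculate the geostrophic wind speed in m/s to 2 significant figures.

Coriolis parameter at 44°N:
f = 2Ω sin φ = 2 × 7.29×10⁻⁵ × sin 44° = 1.01×10⁻⁴ s⁻¹
Pressure gradient: |∂P/∂n| = 100 Pa / 645000 m = 1.55×10⁻⁴ Pa/m
Geostrophic balance (pressure-gradient force = Coriolis force):
V_g = (1/(fρ)) |∂P/∂n| = 1.55×10⁻⁴ / (1.01×10⁻⁴ × 1.26) = 1.21 m/s

1.2 m/s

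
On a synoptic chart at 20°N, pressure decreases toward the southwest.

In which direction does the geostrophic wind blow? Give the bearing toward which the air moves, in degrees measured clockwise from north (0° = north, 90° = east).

315°

The pressure-gradient force points toward the southwest (bearing 225°).
Geostrophic balance: in the Northern Hemisphere the Coriolis force deflects motion to the right, so the geostrophic wind blows 90° to the right of the pressure-gradient force (low pressure on the left).
Rotating 225° by 90° clockwise gives 315° — the wind blows toward the northwest.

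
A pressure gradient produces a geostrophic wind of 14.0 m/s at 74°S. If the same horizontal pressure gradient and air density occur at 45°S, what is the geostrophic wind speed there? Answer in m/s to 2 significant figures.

19 m/s

With the same pressure gradient and density, V_g ∝ 1/f ∝ 1/sin φ.
V₂ = V₁ · sin φ₁ / sin φ₂ = 14.0 × sin 74° / sin 45°
V₂ = 14.0 × 0.9613/0.7071 = 19 m/s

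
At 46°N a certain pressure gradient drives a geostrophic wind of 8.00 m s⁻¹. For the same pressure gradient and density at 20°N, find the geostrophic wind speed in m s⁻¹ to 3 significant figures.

16.8 m s⁻¹

With the same pressure gradient and density, V_g ∝ 1/f ∝ 1/sin φ.
V₂ = V₁ · sin φ₁ / sin φ₂ = 8.00 × sin 46° / sin 20°
V₂ = 8.00 × 0.7193/0.3420 = 16.8 m s⁻¹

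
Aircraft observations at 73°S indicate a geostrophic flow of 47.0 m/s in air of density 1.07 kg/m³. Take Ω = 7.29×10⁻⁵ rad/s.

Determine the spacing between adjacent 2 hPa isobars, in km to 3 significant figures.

28.5 km

Coriolis parameter at 73°S:
f = 2Ω sin φ = 2 × 7.29×10⁻⁵ × sin 73° = 1.39×10⁻⁴ s⁻¹
Geostrophic balance rearranged: |∂P/∂n| = f ρ V_g
|∂P/∂n| = 1.39×10⁻⁴ × 1.07 × 47.0 = 7.01×10⁻³ Pa/m
Isobar spacing: Δn = ΔP/|∂P/∂n| = 200 Pa / 7.01×10⁻³ Pa/m = 28523 m ≈ 28.5 km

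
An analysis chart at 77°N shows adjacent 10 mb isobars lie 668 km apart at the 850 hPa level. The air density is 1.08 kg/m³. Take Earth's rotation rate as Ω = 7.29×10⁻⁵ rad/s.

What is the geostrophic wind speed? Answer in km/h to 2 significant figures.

Coriolis parameter at 77°N:
f = 2Ω sin φ = 2 × 7.29×10⁻⁵ × sin 77° = 1.42×10⁻⁴ s⁻¹
Pressure gradient: |∂P/∂n| = 1000 Pa / 668000 m = 1.50×10⁻³ Pa/m
Geostrophic balance (pressure-gradient force = Coriolis force):
V_g = (1/(fρ)) |∂P/∂n| = 1.50×10⁻³ / (1.42×10⁻⁴ × 1.08) = 9.76 m/s
Converting: 9.76 m/s × 3.6 = 35 km/h

35 km/h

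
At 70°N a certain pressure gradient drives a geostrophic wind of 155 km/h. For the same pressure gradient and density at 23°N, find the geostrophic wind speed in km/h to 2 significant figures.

With the same pressure gradient and density, V_g ∝ 1/f ∝ 1/sin φ.
V₂ = V₁ · sin φ₁ / sin φ₂ = 155 × sin 70° / sin 23°
V₂ = 155 × 0.9397/0.3907 = 370 km/h

370 km/h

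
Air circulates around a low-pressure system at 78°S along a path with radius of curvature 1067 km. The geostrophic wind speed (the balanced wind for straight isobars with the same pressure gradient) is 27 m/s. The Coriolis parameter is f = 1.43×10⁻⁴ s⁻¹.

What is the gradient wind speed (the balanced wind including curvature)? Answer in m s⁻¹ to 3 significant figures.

23.4 m s⁻¹

Around a low, centrifugal force acts outward with Coriolis, so pressure-gradient force balances both:
(1/ρ)|∂P/∂n| = fV + V²/R  →  V² + fR·V − fR·V_g = 0
With fR = 1.43×10⁻⁴ × 1067×10³ m = 153 m/s:
V = [−fR + √((fR)² + 4 fR V_g)]/2 = [−153 + √(153² + 4×153×27)]/2 = 23.4 m/s
Subgeostrophic (V < V_g = 27 m/s), as expected around a low.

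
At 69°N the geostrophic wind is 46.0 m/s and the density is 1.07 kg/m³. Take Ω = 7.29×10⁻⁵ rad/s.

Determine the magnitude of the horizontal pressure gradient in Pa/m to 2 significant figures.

6.7×10⁻³ Pa/m

Coriolis parameter at 69°N:
f = 2Ω sin φ = 2 × 7.29×10⁻⁵ × sin 69° = 1.36×10⁻⁴ s⁻¹
Geostrophic balance rearranged: |∂P/∂n| = f ρ V_g
|∂P/∂n| = 1.36×10⁻⁴ × 1.07 × 46.0 = 6.70×10⁻³ Pa/m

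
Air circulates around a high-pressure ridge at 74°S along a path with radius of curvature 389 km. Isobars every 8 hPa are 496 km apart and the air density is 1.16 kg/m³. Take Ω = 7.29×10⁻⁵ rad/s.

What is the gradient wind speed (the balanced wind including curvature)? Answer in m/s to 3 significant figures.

Coriolis parameter at 74°S:
f = 2Ω sin φ = 2 × 7.29×10⁻⁵ × sin 74° = 1.40×10⁻⁴ s⁻¹
Pressure gradient: |∂P/∂n| = 800 Pa / 496000 m = 1.61×10⁻³ Pa/m
Geostrophic speed: V_g = |∂P/∂n|/(fρ) = 1.61×10⁻³/(1.40×10⁻⁴ × 1.16) = 9.92 m/s
Around a high, pressure-gradient force acts outward with centrifugal, so Coriolis balances both:
fV = (1/ρ)|∂P/∂n| + V²/R  →  V² − fR·V + fR·V_g = 0
With fR = 1.40×10⁻⁴ × 389×10³ m = 54.5 m/s:
V = [fR − √((fR)² − 4 fR V_g)]/2 = [54.5 − √(54.5² − 4×54.5×9.92)]/2 = 13 m/s
Supergeostrophic (V > V_g = 9.92 m/s), as expected around a high.

13.0 m/s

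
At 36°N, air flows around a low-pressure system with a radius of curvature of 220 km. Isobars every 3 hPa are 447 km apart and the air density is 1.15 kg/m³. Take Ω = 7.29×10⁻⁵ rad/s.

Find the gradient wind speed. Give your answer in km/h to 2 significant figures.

19 km/h

Coriolis parameter at 36°N:
f = 2Ω sin φ = 2 × 7.29×10⁻⁵ × sin 36° = 8.57×10⁻⁵ s⁻¹
Pressure gradient: |∂P/∂n| = 300 Pa / 447000 m = 6.71×10⁻⁴ Pa/m
Geostrophic speed: V_g = |∂P/∂n|/(fρ) = 6.71×10⁻⁴/(8.57×10⁻⁵ × 1.15) = 6.81 m/s
Around a low, centrifugal force acts outward with Coriolis, so pressure-gradient force balances both:
(1/ρ)|∂P/∂n| = fV + V²/R  →  V² + fR·V − fR·V_g = 0
With fR = 8.57×10⁻⁵ × 220×10³ m = 18.9 m/s:
V = [−fR + √((fR)² + 4 fR V_g)]/2 = [−18.9 + √(18.9² + 4×18.9×6.81)]/2 = 5.31 m/s
Subgeostrophic (V < V_g = 6.81 m/s), as expected around a low.
Converting: 5.31 m/s × 3.6 = 19 km/h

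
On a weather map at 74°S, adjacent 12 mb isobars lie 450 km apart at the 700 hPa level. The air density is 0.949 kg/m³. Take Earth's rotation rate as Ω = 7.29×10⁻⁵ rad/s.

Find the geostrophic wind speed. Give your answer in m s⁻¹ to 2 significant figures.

Coriolis parameter at 74°S:
f = 2Ω sin φ = 2 × 7.29×10⁻⁵ × sin 74° = 1.40×10⁻⁴ s⁻¹
Pressure gradient: |∂P/∂n| = 1200 Pa / 450000 m = 2.67×10⁻³ Pa/m
Geostrophic balance (pressure-gradient force = Coriolis force):
V_g = (1/(fρ)) |∂P/∂n| = 2.67×10⁻³ / (1.40×10⁻⁴ × 0.949) = 20.0 m/s

20 m s⁻¹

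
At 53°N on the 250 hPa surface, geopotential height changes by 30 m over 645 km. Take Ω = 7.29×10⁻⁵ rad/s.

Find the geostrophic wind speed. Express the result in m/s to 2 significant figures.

3.9 m/s

Coriolis parameter at 53°N:
f = 2Ω sin φ = 2 × 7.29×10⁻⁵ × sin 53° = 1.16×10⁻⁴ s⁻¹
Height gradient: |∂Z/∂n| = 30 m / 645000 m = 4.65×10⁻⁵
On a pressure surface, geostrophic balance gives V_g = (g/f)|∂Z/∂n|:
V_g = 9.81 × 4.65×10⁻⁵ / 1.16×10⁻⁴ = 3.92 m/s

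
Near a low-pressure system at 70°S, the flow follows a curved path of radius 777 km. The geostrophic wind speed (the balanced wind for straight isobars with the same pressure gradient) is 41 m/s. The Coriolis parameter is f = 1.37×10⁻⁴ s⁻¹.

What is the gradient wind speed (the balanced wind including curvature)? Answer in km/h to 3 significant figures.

114 km/h

Around a low, centrifugal force acts outward with Coriolis, so pressure-gradient force balances both:
(1/ρ)|∂P/∂n| = fV + V²/R  →  V² + fR·V − fR·V_g = 0
With fR = 1.37×10⁻⁴ × 777×10³ m = 106 m/s:
V = [−fR + √((fR)² + 4 fR V_g)]/2 = [−106 + √(106² + 4×106×41)]/2 = 31.6 m/s
Subgeostrophic (V < V_g = 41 m/s), as expected around a low.
Converting: 31.6 m/s × 3.6 = 114 km/h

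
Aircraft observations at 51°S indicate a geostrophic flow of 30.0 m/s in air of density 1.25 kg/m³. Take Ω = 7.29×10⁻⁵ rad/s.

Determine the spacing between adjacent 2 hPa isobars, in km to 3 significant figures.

47.1 km

Coriolis parameter at 51°S:
f = 2Ω sin φ = 2 × 7.29×10⁻⁵ × sin 51° = 1.13×10⁻⁴ s⁻¹
Geostrophic balance rearranged: |∂P/∂n| = f ρ V_g
|∂P/∂n| = 1.13×10⁻⁴ × 1.25 × 30.0 = 4.25×10⁻³ Pa/m
Isobar spacing: Δn = ΔP/|∂P/∂n| = 200 Pa / 4.25×10⁻³ Pa/m = 47069 m ≈ 47.1 km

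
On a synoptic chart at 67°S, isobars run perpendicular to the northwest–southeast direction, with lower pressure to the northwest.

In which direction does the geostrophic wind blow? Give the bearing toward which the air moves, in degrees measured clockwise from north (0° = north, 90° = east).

The pressure-gradient force points toward the northwest (bearing 315°).
Geostrophic balance: in the Southern Hemisphere the Coriolis force deflects motion to the left, so the geostrophic wind blows 90° to the left of the pressure-gradient force (low pressure on the right).
Rotating 315° by 90° counterclockwise gives 225° — the wind blows toward the southwest.

225°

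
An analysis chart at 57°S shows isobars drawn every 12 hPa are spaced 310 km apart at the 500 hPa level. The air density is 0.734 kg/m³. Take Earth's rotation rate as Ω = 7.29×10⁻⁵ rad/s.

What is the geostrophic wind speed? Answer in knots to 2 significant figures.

84 knots

Coriolis parameter at 57°S:
f = 2Ω sin φ = 2 × 7.29×10⁻⁵ × sin 57° = 1.22×10⁻⁴ s⁻¹
Pressure gradient: |∂P/∂n| = 1200 Pa / 310000 m = 3.87×10⁻³ Pa/m
Geostrophic balance (pressure-gradient force = Coriolis force):
V_g = (1/(fρ)) |∂P/∂n| = 3.87×10⁻³ / (1.22×10⁻⁴ × 0.734) = 43.1 m/s
Converting: 43.1 m/s × 1.944 = 84 knots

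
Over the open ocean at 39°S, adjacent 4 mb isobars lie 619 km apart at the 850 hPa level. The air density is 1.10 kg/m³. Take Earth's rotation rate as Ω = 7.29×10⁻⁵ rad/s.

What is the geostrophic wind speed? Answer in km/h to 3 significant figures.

23.0 km/h

Coriolis parameter at 39°S:
f = 2Ω sin φ = 2 × 7.29×10⁻⁵ × sin 39° = 9.18×10⁻⁵ s⁻¹
Pressure gradient: |∂P/∂n| = 400 Pa / 619000 m = 6.46×10⁻⁴ Pa/m
Geostrophic balance (pressure-gradient force = Coriolis force):
V_g = (1/(fρ)) |∂P/∂n| = 6.46×10⁻⁴ / (9.18×10⁻⁵ × 1.10) = 6.40 m/s
Converting: 6.40 m/s × 3.6 = 23.0 km/h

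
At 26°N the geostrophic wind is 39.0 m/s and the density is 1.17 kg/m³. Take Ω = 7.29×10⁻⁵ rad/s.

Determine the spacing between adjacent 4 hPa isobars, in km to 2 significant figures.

140 km

Coriolis parameter at 26°N:
f = 2Ω sin φ = 2 × 7.29×10⁻⁵ × sin 26° = 6.39×10⁻⁵ s⁻¹
Geostrophic balance rearranged: |∂P/∂n| = f ρ V_g
|∂P/∂n| = 6.39×10⁻⁵ × 1.17 × 39.0 = 2.92×10⁻³ Pa/m
Isobar spacing: Δn = ΔP/|∂P/∂n| = 400 Pa / 2.92×10⁻³ Pa/m = 137154 m ≈ 140 km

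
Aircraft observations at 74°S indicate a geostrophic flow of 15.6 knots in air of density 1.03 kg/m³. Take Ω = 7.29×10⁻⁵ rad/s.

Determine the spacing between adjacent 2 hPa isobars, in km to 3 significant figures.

Coriolis parameter at 74°S:
f = 2Ω sin φ = 2 × 7.29×10⁻⁵ × sin 74° = 1.40×10⁻⁴ s⁻¹
Wind speed in SI: 15.6 knots = 8.03 m/s
Geostrophic balance rearranged: |∂P/∂n| = f ρ V_g
|∂P/∂n| = 1.40×10⁻⁴ × 1.03 × 8.03 = 1.16×10⁻³ Pa/m
Isobar spacing: Δn = ΔP/|∂P/∂n| = 200 Pa / 1.16×10⁻³ Pa/m = 172636 m ≈ 173 km

173 km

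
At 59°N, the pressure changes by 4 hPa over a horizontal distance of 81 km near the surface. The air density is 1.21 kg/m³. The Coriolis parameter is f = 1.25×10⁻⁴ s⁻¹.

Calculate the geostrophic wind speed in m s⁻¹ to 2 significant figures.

Pressure gradient: |∂P/∂n| = 400 Pa / 81000 m = 4.94×10⁻³ Pa/m
Geostrophic balance (pressure-gradient force = Coriolis force):
V_g = (1/(fρ)) |∂P/∂n| = 4.94×10⁻³ / (1.25×10⁻⁴ × 1.21) = 32.6 m/s

33 m s⁻¹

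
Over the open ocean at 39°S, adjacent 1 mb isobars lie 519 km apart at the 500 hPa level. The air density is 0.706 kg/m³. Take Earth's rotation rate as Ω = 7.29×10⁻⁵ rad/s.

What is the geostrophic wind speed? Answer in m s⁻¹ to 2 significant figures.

Coriolis parameter at 39°S:
f = 2Ω sin φ = 2 × 7.29×10⁻⁵ × sin 39° = 9.18×10⁻⁵ s⁻¹
Pressure gradient: |∂P/∂n| = 100 Pa / 519000 m = 1.93×10⁻⁴ Pa/m
Geostrophic balance (pressure-gradient force = Coriolis force):
V_g = (1/(fρ)) |∂P/∂n| = 1.93×10⁻⁴ / (9.18×10⁻⁵ × 0.706) = 2.97 m/s

3.0 m s⁻¹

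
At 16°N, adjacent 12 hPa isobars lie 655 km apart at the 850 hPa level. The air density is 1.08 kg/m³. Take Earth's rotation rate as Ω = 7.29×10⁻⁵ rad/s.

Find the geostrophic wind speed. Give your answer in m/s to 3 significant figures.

42.2 m/s

Coriolis parameter at 16°N:
f = 2Ω sin φ = 2 × 7.29×10⁻⁵ × sin 16° = 4.02×10⁻⁵ s⁻¹
Pressure gradient: |∂P/∂n| = 1200 Pa / 655000 m = 1.83×10⁻³ Pa/m
Geostrophic balance (pressure-gradient force = Coriolis force):
V_g = (1/(fρ)) |∂P/∂n| = 1.83×10⁻³ / (4.02×10⁻⁵ × 1.08) = 42.2 m/s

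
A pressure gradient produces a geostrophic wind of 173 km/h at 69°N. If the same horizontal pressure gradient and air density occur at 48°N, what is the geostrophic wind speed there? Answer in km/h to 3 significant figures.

With the same pressure gradient and density, V_g ∝ 1/f ∝ 1/sin φ.
V₂ = V₁ · sin φ₁ / sin φ₂ = 173 × sin 69° / sin 48°
V₂ = 173 × 0.9336/0.7431 = 217 km/h

217 km/h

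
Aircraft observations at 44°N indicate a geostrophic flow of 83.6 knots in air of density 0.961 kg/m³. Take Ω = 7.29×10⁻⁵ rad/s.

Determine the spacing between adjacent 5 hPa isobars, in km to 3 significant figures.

119 km

Coriolis parameter at 44°N:
f = 2Ω sin φ = 2 × 7.29×10⁻⁵ × sin 44° = 1.01×10⁻⁴ s⁻¹
Wind speed in SI: 83.6 knots = 43.0 m/s
Geostrophic balance rearranged: |∂P/∂n| = f ρ V_g
|∂P/∂n| = 1.01×10⁻⁴ × 0.961 × 43.0 = 4.19×10⁻³ Pa/m
Isobar spacing: Δn = ΔP/|∂P/∂n| = 500 Pa / 4.19×10⁻³ Pa/m = 119447 m ≈ 119 km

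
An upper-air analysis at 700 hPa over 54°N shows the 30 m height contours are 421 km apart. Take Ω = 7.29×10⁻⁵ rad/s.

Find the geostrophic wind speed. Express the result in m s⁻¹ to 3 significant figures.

5.93 m s⁻¹

Coriolis parameter at 54°N:
f = 2Ω sin φ = 2 × 7.29×10⁻⁵ × sin 54° = 1.18×10⁻⁴ s⁻¹
Height gradient: |∂Z/∂n| = 30 m / 421000 m = 7.13×10⁻⁵
On a pressure surface, geostrophic balance gives V_g = (g/f)|∂Z/∂n|:
V_g = 9.81 × 7.13×10⁻⁵ / 1.18×10⁻⁴ = 5.93 m/s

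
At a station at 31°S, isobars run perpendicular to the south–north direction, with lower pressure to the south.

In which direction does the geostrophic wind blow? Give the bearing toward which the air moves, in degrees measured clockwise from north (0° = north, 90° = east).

090°

The pressure-gradient force points toward the south (bearing 180°).
Geostrophic balance: in the Southern Hemisphere the Coriolis force deflects motion to the left, so the geostrophic wind blows 90° to the left of the pressure-gradient force (low pressure on the right).
Rotating 180° by 90° counterclockwise gives 090° — the wind blows toward the east.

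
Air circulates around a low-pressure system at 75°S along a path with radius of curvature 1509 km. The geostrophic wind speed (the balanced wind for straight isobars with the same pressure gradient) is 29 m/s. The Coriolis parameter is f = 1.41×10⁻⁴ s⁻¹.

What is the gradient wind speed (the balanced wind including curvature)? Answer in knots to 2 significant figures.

Around a low, centrifugal force acts outward with Coriolis, so pressure-gradient force balances both:
(1/ρ)|∂P/∂n| = fV + V²/R  →  V² + fR·V − fR·V_g = 0
With fR = 1.41×10⁻⁴ × 1509×10³ m = 213 m/s:
V = [−fR + √((fR)² + 4 fR V_g)]/2 = [−213 + √(213² + 4×213×29)]/2 = 25.9 m/s
Subgeostrophic (V < V_g = 29 m/s), as expected around a low.
Converting: 25.9 m/s × 1.944 = 50 knots

50 knots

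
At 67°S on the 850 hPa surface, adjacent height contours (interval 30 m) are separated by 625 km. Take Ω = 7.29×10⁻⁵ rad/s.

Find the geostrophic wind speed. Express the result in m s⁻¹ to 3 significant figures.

3.51 m s⁻¹

Coriolis parameter at 67°S:
f = 2Ω sin φ = 2 × 7.29×10⁻⁵ × sin 67° = 1.34×10⁻⁴ s⁻¹
Height gradient: |∂Z/∂n| = 30 m / 625000 m = 4.80×10⁻⁵
On a pressure surface, geostrophic balance gives V_g = (g/f)|∂Z/∂n|:
V_g = 9.81 × 4.80×10⁻⁵ / 1.34×10⁻⁴ = 3.51 m/s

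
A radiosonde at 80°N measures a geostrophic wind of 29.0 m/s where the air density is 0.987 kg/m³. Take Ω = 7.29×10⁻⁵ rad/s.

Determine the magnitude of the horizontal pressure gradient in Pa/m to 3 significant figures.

Coriolis parameter at 80°N:
f = 2Ω sin φ = 2 × 7.29×10⁻⁵ × sin 80° = 1.44×10⁻⁴ s⁻¹
Geostrophic balance rearranged: |∂P/∂n| = f ρ V_g
|∂P/∂n| = 1.44×10⁻⁴ × 0.987 × 29.0 = 4.11×10⁻³ Pa/m

4.11×10⁻³ Pa/m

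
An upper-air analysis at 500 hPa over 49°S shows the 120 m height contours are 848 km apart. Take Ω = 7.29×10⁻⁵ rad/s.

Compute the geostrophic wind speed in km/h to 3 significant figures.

45.4 km/h

Coriolis parameter at 49°S:
f = 2Ω sin φ = 2 × 7.29×10⁻⁵ × sin 49° = 1.10×10⁻⁴ s⁻¹
Height gradient: |∂Z/∂n| = 120 m / 848000 m = 1.42×10⁻⁴
On a pressure surface, geostrophic balance gives V_g = (g/f)|∂Z/∂n|:
V_g = 9.81 × 1.42×10⁻⁴ / 1.10×10⁻⁴ = 12.6 m/s
Converting: 12.6 m/s × 3.6 = 45.4 km/h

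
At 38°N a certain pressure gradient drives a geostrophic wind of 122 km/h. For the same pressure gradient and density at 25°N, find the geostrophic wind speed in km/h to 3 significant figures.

With the same pressure gradient and density, V_g ∝ 1/f ∝ 1/sin φ.
V₂ = V₁ · sin φ₁ / sin φ₂ = 122 × sin 38° / sin 25°
V₂ = 122 × 0.6157/0.4226 = 178 km/h

178 km/h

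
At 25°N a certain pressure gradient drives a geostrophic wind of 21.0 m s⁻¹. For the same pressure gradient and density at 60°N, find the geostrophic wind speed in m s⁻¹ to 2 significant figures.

10 m s⁻¹

With the same pressure gradient and density, V_g ∝ 1/f ∝ 1/sin φ.
V₂ = V₁ · sin φ₁ / sin φ₂ = 21.0 × sin 25° / sin 60°
V₂ = 21.0 × 0.4226/0.8660 = 10 m s⁻¹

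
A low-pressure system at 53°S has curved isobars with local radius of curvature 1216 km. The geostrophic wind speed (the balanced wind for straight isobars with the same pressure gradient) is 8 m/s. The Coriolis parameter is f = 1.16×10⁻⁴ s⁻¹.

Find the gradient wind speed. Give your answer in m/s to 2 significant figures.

Around a low, centrifugal force acts outward with Coriolis, so pressure-gradient force balances both:
(1/ρ)|∂P/∂n| = fV + V²/R  →  V² + fR·V − fR·V_g = 0
With fR = 1.16×10⁻⁴ × 1216×10³ m = 141 m/s:
V = [−fR + √((fR)² + 4 fR V_g)]/2 = [−141 + √(141² + 4×141×8)]/2 = 7.59 m/s
Subgeostrophic (V < V_g = 8 m/s), as expected around a low.

7.6 m/s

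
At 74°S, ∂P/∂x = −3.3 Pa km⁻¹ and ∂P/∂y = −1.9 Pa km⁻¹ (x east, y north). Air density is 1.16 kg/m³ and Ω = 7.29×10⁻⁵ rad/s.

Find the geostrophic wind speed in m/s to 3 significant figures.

23.4 m/s

Coriolis parameter at 74°S:
f = 2Ω sin φ = 2 × 7.29×10⁻⁵ × sin 74° = 1.40×10⁻⁴ s⁻¹
In the Southern Hemisphere f is negative: f = −1.40×10⁻⁴ s⁻¹.
Component geostrophic relations (x east, y north):
u_g = −(1/(fρ)) ∂P/∂y,  v_g = (1/(fρ)) ∂P/∂x
u_g = −(−1.9×10⁻³)/(−1.40×10⁻⁴ × 1.16) = −11.7 m/s;  v_g = (−3.3×10⁻³)/(−1.40×10⁻⁴ × 1.16) = 20.3 m/s
|V_g| = √(u_g² + v_g²) = 23.4 m/s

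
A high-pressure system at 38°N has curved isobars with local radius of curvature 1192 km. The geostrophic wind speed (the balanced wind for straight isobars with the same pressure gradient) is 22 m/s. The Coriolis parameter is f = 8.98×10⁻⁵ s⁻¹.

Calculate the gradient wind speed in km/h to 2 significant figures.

110 km/h

Around a high, pressure-gradient force acts outward with centrifugal, so Coriolis balances both:
fV = (1/ρ)|∂P/∂n| + V²/R  →  V² − fR·V + fR·V_g = 0
With fR = 8.98×10⁻⁵ × 1192×10³ m = 107 m/s:
V = [fR − √((fR)² − 4 fR V_g)]/2 = [107 − √(107² − 4×107×22)]/2 = 30.9 m/s
Supergeostrophic (V > V_g = 22 m/s), as expected around a high.
Converting: 30.9 m/s × 3.6 = 110 km/h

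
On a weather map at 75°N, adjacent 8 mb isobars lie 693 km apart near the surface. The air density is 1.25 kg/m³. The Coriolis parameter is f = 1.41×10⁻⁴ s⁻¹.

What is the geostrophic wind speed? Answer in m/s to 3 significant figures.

Pressure gradient: |∂P/∂n| = 800 Pa / 693000 m = 1.15×10⁻³ Pa/m
Geostrophic balance (pressure-gradient force = Coriolis force):
V_g = (1/(fρ)) |∂P/∂n| = 1.15×10⁻³ / (1.41×10⁻⁴ × 1.25) = 6.55 m/s

6.55 m/s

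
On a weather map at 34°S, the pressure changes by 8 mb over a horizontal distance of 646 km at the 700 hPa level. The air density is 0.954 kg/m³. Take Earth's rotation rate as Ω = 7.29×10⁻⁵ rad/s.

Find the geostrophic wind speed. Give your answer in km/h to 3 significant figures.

57.3 km/h

Coriolis parameter at 34°S:
f = 2Ω sin φ = 2 × 7.29×10⁻⁵ × sin 34° = 8.15×10⁻⁵ s⁻¹
Pressure gradient: |∂P/∂n| = 800 Pa / 646000 m = 1.24×10⁻³ Pa/m
Geostrophic balance (pressure-gradient force = Coriolis force):
V_g = (1/(fρ)) |∂P/∂n| = 1.24×10⁻³ / (8.15×10⁻⁵ × 0.954) = 15.9 m/s
Converting: 15.9 m/s × 3.6 = 57.3 km/h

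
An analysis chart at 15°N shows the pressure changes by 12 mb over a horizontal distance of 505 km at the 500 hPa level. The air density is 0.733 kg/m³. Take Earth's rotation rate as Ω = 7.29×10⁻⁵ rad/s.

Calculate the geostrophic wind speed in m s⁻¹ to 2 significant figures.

Coriolis parameter at 15°N:
f = 2Ω sin φ = 2 × 7.29×10⁻⁵ × sin 15° = 3.77×10⁻⁵ s⁻¹
Pressure gradient: |∂P/∂n| = 1200 Pa / 505000 m = 2.38×10⁻³ Pa/m
Geostrophic balance (pressure-gradient force = Coriolis force):
V_g = (1/(fρ)) |∂P/∂n| = 2.38×10⁻³ / (3.77×10⁻⁵ × 0.733) = 85.9 m/s

86 m s⁻¹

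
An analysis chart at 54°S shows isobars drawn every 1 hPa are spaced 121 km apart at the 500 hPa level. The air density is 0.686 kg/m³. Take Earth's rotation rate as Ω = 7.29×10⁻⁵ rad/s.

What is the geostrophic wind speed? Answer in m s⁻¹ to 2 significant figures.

10 m s⁻¹

Coriolis parameter at 54°S:
f = 2Ω sin φ = 2 × 7.29×10⁻⁵ × sin 54° = 1.18×10⁻⁴ s⁻¹
Pressure gradient: |∂P/∂n| = 100 Pa / 121000 m = 8.26×10⁻⁴ Pa/m
Geostrophic balance (pressure-gradient force = Coriolis force):
V_g = (1/(fρ)) |∂P/∂n| = 8.26×10⁻⁴ / (1.18×10⁻⁴ × 0.686) = 10.2 m/s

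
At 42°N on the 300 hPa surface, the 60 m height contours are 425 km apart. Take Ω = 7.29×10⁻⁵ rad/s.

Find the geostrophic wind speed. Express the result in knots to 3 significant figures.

27.6 knots

Coriolis parameter at 42°N:
f = 2Ω sin φ = 2 × 7.29×10⁻⁵ × sin 42° = 9.76×10⁻⁵ s⁻¹
Height gradient: |∂Z/∂n| = 60 m / 425000 m = 1.41×10⁻⁴
On a pressure surface, geostrophic balance gives V_g = (g/f)|∂Z/∂n|:
V_g = 9.81 × 1.41×10⁻⁴ / 9.76×10⁻⁵ = 14.2 m/s
Converting: 14.2 m/s × 1.944 = 27.6 knots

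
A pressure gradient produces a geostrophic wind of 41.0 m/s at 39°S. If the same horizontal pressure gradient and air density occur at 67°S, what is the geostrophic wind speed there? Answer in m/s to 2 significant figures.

With the same pressure gradient and density, V_g ∝ 1/f ∝ 1/sin φ.
V₂ = V₁ · sin φ₁ / sin φ₂ = 41.0 × sin 39° / sin 67°
V₂ = 41.0 × 0.6293/0.9205 = 28 m/s

28 m/s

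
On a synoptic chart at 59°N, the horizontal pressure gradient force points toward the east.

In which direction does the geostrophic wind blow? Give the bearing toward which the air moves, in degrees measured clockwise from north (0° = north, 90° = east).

180°

The pressure-gradient force points toward the east (bearing 090°).
Geostrophic balance: in the Northern Hemisphere the Coriolis force deflects motion to the right, so the geostrophic wind blows 90° to the right of the pressure-gradient force (low pressure on the left).
Rotating 090° by 90° clockwise gives 180° — the wind blows toward the south.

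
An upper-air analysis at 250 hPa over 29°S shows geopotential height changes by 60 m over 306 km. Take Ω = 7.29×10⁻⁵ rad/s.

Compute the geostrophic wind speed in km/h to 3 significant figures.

Coriolis parameter at 29°S:
f = 2Ω sin φ = 2 × 7.29×10⁻⁵ × sin 29° = 7.07×10⁻⁵ s⁻¹
Height gradient: |∂Z/∂n| = 60 m / 306000 m = 1.96×10⁻⁴
On a pressure surface, geostrophic balance gives V_g = (g/f)|∂Z/∂n|:
V_g = 9.81 × 1.96×10⁻⁴ / 7.07×10⁻⁵ = 27.2 m/s
Converting: 27.2 m/s × 3.6 = 98.0 km/h

98.0 km/h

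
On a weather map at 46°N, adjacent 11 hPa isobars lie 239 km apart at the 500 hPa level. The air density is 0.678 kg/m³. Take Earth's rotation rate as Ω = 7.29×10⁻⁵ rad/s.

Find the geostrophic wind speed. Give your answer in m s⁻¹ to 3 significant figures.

64.7 m s⁻¹

Coriolis parameter at 46°N:
f = 2Ω sin φ = 2 × 7.29×10⁻⁵ × sin 46° = 1.05×10⁻⁴ s⁻¹
Pressure gradient: |∂P/∂n| = 1100 Pa / 239000 m = 4.60×10⁻³ Pa/m
Geostrophic balance (pressure-gradient force = Coriolis force):
V_g = (1/(fρ)) |∂P/∂n| = 4.60×10⁻³ / (1.05×10⁻⁴ × 0.678) = 64.7 m/s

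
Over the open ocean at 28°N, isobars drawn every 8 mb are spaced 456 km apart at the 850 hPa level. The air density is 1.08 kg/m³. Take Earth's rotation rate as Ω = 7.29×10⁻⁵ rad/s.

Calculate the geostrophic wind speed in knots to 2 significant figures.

Coriolis parameter at 28°N:
f = 2Ω sin φ = 2 × 7.29×10⁻⁵ × sin 28° = 6.84×10⁻⁵ s⁻¹
Pressure gradient: |∂P/∂n| = 800 Pa / 456000 m = 1.75×10⁻³ Pa/m
Geostrophic balance (pressure-gradient force = Coriolis force):
V_g = (1/(fρ)) |∂P/∂n| = 1.75×10⁻³ / (6.84×10⁻⁵ × 1.08) = 23.7 m/s
Converting: 23.7 m/s × 1.944 = 46 knots

46 knots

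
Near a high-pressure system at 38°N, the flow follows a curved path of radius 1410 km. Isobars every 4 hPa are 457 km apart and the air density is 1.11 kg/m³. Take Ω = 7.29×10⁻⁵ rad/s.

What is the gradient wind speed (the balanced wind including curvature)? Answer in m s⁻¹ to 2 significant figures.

9.5 m s⁻¹

Coriolis parameter at 38°N:
f = 2Ω sin φ = 2 × 7.29×10⁻⁵ × sin 38° = 8.98×10⁻⁵ s⁻¹
Pressure gradient: |∂P/∂n| = 400 Pa / 457000 m = 8.75×10⁻⁴ Pa/m
Geostrophic speed: V_g = |∂P/∂n|/(fρ) = 8.75×10⁻⁴/(8.98×10⁻⁵ × 1.11) = 8.78 m/s
Around a high, pressure-gradient force acts outward with centrifugal, so Coriolis balances both:
fV = (1/ρ)|∂P/∂n| + V²/R  →  V² − fR·V + fR·V_g = 0
With fR = 8.98×10⁻⁵ × 1410×10³ m = 127 m/s:
V = [fR − √((fR)² − 4 fR V_g)]/2 = [127 − √(127² − 4×127×8.78)]/2 = 9.5 m/s
Supergeostrophic (V > V_g = 8.78 m/s), as expected around a high.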